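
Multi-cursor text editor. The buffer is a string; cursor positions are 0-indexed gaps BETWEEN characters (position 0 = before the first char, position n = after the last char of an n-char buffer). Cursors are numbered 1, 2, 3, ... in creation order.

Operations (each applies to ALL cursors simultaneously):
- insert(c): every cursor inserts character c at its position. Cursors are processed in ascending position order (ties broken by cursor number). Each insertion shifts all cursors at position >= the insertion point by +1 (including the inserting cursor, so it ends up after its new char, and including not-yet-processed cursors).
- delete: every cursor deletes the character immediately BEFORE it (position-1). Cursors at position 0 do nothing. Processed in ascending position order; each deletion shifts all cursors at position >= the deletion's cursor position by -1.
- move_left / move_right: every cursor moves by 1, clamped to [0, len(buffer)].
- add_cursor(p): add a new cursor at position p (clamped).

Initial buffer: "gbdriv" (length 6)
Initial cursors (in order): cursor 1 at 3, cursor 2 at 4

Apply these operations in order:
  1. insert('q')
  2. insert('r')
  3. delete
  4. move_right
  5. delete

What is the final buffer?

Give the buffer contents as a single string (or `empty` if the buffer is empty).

After op 1 (insert('q')): buffer="gbdqrqiv" (len 8), cursors c1@4 c2@6, authorship ...1.2..
After op 2 (insert('r')): buffer="gbdqrrqriv" (len 10), cursors c1@5 c2@8, authorship ...11.22..
After op 3 (delete): buffer="gbdqrqiv" (len 8), cursors c1@4 c2@6, authorship ...1.2..
After op 4 (move_right): buffer="gbdqrqiv" (len 8), cursors c1@5 c2@7, authorship ...1.2..
After op 5 (delete): buffer="gbdqqv" (len 6), cursors c1@4 c2@5, authorship ...12.

Answer: gbdqqv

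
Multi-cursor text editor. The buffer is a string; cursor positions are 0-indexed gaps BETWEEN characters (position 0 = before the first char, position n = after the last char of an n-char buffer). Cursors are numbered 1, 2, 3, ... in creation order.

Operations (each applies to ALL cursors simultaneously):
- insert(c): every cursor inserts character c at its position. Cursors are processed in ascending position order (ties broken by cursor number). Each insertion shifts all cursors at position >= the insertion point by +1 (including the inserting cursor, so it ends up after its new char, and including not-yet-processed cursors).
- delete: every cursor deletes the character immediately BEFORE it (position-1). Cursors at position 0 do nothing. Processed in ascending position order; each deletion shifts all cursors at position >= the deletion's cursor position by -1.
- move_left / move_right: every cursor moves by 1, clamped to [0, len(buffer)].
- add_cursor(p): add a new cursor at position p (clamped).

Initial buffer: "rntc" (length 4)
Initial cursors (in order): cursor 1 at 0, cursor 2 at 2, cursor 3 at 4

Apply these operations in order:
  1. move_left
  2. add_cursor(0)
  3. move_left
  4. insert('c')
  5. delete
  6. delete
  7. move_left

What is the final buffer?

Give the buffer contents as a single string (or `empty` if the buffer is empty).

After op 1 (move_left): buffer="rntc" (len 4), cursors c1@0 c2@1 c3@3, authorship ....
After op 2 (add_cursor(0)): buffer="rntc" (len 4), cursors c1@0 c4@0 c2@1 c3@3, authorship ....
After op 3 (move_left): buffer="rntc" (len 4), cursors c1@0 c2@0 c4@0 c3@2, authorship ....
After op 4 (insert('c')): buffer="cccrnctc" (len 8), cursors c1@3 c2@3 c4@3 c3@6, authorship 124..3..
After op 5 (delete): buffer="rntc" (len 4), cursors c1@0 c2@0 c4@0 c3@2, authorship ....
After op 6 (delete): buffer="rtc" (len 3), cursors c1@0 c2@0 c4@0 c3@1, authorship ...
After op 7 (move_left): buffer="rtc" (len 3), cursors c1@0 c2@0 c3@0 c4@0, authorship ...

Answer: rtc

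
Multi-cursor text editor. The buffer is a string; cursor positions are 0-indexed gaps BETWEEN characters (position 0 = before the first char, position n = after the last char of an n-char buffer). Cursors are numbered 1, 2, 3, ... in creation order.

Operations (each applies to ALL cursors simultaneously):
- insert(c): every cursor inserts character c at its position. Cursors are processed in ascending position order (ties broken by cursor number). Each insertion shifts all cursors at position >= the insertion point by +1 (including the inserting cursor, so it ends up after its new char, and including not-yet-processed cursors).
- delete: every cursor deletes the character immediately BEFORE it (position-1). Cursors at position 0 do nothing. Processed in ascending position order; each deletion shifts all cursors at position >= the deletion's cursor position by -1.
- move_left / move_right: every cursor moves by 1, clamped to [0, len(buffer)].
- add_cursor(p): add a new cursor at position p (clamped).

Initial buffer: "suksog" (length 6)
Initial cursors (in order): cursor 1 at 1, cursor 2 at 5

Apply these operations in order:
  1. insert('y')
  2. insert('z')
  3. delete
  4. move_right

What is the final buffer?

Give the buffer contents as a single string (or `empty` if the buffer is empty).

After op 1 (insert('y')): buffer="syuksoyg" (len 8), cursors c1@2 c2@7, authorship .1....2.
After op 2 (insert('z')): buffer="syzuksoyzg" (len 10), cursors c1@3 c2@9, authorship .11....22.
After op 3 (delete): buffer="syuksoyg" (len 8), cursors c1@2 c2@7, authorship .1....2.
After op 4 (move_right): buffer="syuksoyg" (len 8), cursors c1@3 c2@8, authorship .1....2.

Answer: syuksoyg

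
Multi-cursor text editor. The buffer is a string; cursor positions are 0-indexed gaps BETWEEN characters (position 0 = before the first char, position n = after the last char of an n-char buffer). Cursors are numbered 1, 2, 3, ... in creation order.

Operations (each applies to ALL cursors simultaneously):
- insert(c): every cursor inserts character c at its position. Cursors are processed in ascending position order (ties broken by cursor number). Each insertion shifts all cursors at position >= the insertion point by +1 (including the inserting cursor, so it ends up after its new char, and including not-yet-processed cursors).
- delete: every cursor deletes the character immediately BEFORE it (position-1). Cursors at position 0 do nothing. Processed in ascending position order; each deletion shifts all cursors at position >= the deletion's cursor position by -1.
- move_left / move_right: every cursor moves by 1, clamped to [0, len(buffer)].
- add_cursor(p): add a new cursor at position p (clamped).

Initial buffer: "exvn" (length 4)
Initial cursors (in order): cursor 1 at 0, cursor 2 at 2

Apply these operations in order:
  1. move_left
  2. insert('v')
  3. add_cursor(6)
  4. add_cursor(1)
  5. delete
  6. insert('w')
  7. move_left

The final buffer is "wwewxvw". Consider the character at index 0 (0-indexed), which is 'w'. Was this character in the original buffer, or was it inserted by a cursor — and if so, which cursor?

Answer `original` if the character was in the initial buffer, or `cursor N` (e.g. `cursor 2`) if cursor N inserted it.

After op 1 (move_left): buffer="exvn" (len 4), cursors c1@0 c2@1, authorship ....
After op 2 (insert('v')): buffer="vevxvn" (len 6), cursors c1@1 c2@3, authorship 1.2...
After op 3 (add_cursor(6)): buffer="vevxvn" (len 6), cursors c1@1 c2@3 c3@6, authorship 1.2...
After op 4 (add_cursor(1)): buffer="vevxvn" (len 6), cursors c1@1 c4@1 c2@3 c3@6, authorship 1.2...
After op 5 (delete): buffer="exv" (len 3), cursors c1@0 c4@0 c2@1 c3@3, authorship ...
After op 6 (insert('w')): buffer="wwewxvw" (len 7), cursors c1@2 c4@2 c2@4 c3@7, authorship 14.2..3
After op 7 (move_left): buffer="wwewxvw" (len 7), cursors c1@1 c4@1 c2@3 c3@6, authorship 14.2..3
Authorship (.=original, N=cursor N): 1 4 . 2 . . 3
Index 0: author = 1

Answer: cursor 1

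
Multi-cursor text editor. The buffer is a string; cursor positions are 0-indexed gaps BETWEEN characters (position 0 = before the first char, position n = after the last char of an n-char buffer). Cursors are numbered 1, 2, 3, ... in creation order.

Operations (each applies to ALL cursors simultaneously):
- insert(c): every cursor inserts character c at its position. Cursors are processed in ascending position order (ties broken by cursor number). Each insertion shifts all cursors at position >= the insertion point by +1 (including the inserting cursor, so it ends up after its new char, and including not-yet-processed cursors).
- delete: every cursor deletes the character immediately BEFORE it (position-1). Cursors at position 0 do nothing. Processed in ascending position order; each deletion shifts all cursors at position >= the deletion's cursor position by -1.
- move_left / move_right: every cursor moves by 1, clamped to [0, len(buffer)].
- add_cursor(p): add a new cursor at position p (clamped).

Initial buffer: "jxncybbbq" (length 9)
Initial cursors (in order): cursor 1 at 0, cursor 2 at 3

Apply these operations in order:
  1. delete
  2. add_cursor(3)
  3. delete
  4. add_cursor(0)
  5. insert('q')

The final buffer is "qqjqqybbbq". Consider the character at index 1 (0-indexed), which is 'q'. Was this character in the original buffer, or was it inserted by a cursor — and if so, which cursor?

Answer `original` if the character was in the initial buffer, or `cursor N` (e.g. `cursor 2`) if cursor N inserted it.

After op 1 (delete): buffer="jxcybbbq" (len 8), cursors c1@0 c2@2, authorship ........
After op 2 (add_cursor(3)): buffer="jxcybbbq" (len 8), cursors c1@0 c2@2 c3@3, authorship ........
After op 3 (delete): buffer="jybbbq" (len 6), cursors c1@0 c2@1 c3@1, authorship ......
After op 4 (add_cursor(0)): buffer="jybbbq" (len 6), cursors c1@0 c4@0 c2@1 c3@1, authorship ......
After op 5 (insert('q')): buffer="qqjqqybbbq" (len 10), cursors c1@2 c4@2 c2@5 c3@5, authorship 14.23.....
Authorship (.=original, N=cursor N): 1 4 . 2 3 . . . . .
Index 1: author = 4

Answer: cursor 4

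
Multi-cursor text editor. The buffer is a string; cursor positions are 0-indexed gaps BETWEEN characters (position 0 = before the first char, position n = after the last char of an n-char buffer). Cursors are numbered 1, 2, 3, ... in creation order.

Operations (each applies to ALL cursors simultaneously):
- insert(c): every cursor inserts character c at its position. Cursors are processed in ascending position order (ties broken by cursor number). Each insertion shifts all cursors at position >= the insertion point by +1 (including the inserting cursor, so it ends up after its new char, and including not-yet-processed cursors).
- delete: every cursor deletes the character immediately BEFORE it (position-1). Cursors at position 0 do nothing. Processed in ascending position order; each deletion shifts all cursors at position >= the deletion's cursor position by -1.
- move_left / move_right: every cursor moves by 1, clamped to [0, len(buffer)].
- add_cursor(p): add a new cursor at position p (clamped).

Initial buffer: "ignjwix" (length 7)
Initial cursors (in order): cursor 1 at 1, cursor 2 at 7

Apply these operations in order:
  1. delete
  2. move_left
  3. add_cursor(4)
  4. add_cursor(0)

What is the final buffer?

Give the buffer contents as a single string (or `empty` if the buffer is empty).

After op 1 (delete): buffer="gnjwi" (len 5), cursors c1@0 c2@5, authorship .....
After op 2 (move_left): buffer="gnjwi" (len 5), cursors c1@0 c2@4, authorship .....
After op 3 (add_cursor(4)): buffer="gnjwi" (len 5), cursors c1@0 c2@4 c3@4, authorship .....
After op 4 (add_cursor(0)): buffer="gnjwi" (len 5), cursors c1@0 c4@0 c2@4 c3@4, authorship .....

Answer: gnjwi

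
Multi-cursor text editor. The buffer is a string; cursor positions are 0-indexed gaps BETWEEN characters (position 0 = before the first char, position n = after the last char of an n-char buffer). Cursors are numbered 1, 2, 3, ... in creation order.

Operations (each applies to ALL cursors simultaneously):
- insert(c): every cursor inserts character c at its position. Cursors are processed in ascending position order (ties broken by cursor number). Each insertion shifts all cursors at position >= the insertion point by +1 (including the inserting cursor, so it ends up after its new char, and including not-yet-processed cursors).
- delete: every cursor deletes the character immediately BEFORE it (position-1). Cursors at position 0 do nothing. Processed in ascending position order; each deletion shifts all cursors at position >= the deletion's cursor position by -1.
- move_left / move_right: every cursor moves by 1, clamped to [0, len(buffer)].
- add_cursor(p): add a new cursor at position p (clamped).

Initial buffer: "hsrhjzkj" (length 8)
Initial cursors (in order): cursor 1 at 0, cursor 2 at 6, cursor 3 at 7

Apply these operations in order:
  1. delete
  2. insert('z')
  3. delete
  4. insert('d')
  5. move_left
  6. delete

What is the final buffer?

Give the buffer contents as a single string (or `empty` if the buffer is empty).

Answer: dhsrhdj

Derivation:
After op 1 (delete): buffer="hsrhjj" (len 6), cursors c1@0 c2@5 c3@5, authorship ......
After op 2 (insert('z')): buffer="zhsrhjzzj" (len 9), cursors c1@1 c2@8 c3@8, authorship 1.....23.
After op 3 (delete): buffer="hsrhjj" (len 6), cursors c1@0 c2@5 c3@5, authorship ......
After op 4 (insert('d')): buffer="dhsrhjddj" (len 9), cursors c1@1 c2@8 c3@8, authorship 1.....23.
After op 5 (move_left): buffer="dhsrhjddj" (len 9), cursors c1@0 c2@7 c3@7, authorship 1.....23.
After op 6 (delete): buffer="dhsrhdj" (len 7), cursors c1@0 c2@5 c3@5, authorship 1....3.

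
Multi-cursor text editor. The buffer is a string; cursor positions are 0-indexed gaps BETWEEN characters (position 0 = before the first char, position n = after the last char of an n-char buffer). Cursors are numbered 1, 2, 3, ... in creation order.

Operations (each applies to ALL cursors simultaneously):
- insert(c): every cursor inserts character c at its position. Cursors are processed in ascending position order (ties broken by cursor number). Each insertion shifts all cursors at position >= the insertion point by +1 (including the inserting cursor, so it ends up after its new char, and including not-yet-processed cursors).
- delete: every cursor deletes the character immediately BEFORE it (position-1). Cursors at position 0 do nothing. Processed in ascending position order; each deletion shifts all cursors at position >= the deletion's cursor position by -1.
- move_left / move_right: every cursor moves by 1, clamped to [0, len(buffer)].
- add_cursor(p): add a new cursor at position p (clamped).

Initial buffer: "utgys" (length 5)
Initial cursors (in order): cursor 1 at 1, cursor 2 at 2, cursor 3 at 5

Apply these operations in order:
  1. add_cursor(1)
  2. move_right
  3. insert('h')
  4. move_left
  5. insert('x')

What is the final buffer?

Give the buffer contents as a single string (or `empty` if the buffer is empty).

Answer: uthxxhgxhysxh

Derivation:
After op 1 (add_cursor(1)): buffer="utgys" (len 5), cursors c1@1 c4@1 c2@2 c3@5, authorship .....
After op 2 (move_right): buffer="utgys" (len 5), cursors c1@2 c4@2 c2@3 c3@5, authorship .....
After op 3 (insert('h')): buffer="uthhghysh" (len 9), cursors c1@4 c4@4 c2@6 c3@9, authorship ..14.2..3
After op 4 (move_left): buffer="uthhghysh" (len 9), cursors c1@3 c4@3 c2@5 c3@8, authorship ..14.2..3
After op 5 (insert('x')): buffer="uthxxhgxhysxh" (len 13), cursors c1@5 c4@5 c2@8 c3@12, authorship ..1144.22..33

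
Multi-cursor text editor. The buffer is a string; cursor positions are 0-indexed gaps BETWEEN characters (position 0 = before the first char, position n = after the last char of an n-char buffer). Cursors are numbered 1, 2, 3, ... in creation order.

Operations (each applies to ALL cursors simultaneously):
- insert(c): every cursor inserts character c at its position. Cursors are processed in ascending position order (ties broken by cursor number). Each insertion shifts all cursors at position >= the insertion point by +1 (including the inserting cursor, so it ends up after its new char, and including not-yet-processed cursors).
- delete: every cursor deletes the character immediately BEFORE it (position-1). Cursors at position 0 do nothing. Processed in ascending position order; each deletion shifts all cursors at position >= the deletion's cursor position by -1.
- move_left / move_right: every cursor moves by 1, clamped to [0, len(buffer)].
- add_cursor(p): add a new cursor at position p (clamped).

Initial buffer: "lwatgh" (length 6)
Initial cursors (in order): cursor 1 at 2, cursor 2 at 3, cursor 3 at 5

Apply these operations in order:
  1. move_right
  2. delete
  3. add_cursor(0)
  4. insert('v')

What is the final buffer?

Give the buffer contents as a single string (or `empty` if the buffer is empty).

After op 1 (move_right): buffer="lwatgh" (len 6), cursors c1@3 c2@4 c3@6, authorship ......
After op 2 (delete): buffer="lwg" (len 3), cursors c1@2 c2@2 c3@3, authorship ...
After op 3 (add_cursor(0)): buffer="lwg" (len 3), cursors c4@0 c1@2 c2@2 c3@3, authorship ...
After op 4 (insert('v')): buffer="vlwvvgv" (len 7), cursors c4@1 c1@5 c2@5 c3@7, authorship 4..12.3

Answer: vlwvvgv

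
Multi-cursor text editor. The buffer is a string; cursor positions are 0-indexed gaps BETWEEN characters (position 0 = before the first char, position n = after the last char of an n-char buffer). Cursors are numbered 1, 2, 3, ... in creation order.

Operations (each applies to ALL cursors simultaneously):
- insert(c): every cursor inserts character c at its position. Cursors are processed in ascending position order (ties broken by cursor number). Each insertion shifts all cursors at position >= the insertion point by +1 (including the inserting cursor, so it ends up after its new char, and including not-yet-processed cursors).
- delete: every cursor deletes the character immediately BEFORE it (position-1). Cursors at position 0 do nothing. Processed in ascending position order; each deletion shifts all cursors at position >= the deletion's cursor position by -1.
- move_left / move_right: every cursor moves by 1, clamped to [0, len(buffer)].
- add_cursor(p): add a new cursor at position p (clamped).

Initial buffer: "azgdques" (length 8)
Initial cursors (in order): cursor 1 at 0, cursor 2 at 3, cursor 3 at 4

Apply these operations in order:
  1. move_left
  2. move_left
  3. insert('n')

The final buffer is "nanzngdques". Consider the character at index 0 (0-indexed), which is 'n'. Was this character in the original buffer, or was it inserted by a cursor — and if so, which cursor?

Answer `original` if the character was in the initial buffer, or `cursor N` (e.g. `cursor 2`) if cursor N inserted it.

Answer: cursor 1

Derivation:
After op 1 (move_left): buffer="azgdques" (len 8), cursors c1@0 c2@2 c3@3, authorship ........
After op 2 (move_left): buffer="azgdques" (len 8), cursors c1@0 c2@1 c3@2, authorship ........
After op 3 (insert('n')): buffer="nanzngdques" (len 11), cursors c1@1 c2@3 c3@5, authorship 1.2.3......
Authorship (.=original, N=cursor N): 1 . 2 . 3 . . . . . .
Index 0: author = 1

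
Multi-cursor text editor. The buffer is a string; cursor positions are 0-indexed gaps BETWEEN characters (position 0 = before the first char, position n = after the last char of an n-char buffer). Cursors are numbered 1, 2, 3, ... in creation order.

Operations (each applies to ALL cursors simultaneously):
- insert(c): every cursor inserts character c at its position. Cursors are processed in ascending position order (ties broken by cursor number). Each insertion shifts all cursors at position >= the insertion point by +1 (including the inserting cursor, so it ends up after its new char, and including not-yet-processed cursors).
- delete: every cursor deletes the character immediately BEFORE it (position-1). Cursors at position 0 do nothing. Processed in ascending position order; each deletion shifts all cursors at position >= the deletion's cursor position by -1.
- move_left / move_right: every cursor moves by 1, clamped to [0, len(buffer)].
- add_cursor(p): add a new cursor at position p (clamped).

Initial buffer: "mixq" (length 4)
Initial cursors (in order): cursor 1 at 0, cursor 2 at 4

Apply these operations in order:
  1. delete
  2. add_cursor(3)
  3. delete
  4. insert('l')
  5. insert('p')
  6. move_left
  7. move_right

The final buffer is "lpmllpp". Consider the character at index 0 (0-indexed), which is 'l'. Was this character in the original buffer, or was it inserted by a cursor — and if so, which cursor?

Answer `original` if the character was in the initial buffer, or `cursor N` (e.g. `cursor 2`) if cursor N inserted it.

After op 1 (delete): buffer="mix" (len 3), cursors c1@0 c2@3, authorship ...
After op 2 (add_cursor(3)): buffer="mix" (len 3), cursors c1@0 c2@3 c3@3, authorship ...
After op 3 (delete): buffer="m" (len 1), cursors c1@0 c2@1 c3@1, authorship .
After op 4 (insert('l')): buffer="lmll" (len 4), cursors c1@1 c2@4 c3@4, authorship 1.23
After op 5 (insert('p')): buffer="lpmllpp" (len 7), cursors c1@2 c2@7 c3@7, authorship 11.2323
After op 6 (move_left): buffer="lpmllpp" (len 7), cursors c1@1 c2@6 c3@6, authorship 11.2323
After op 7 (move_right): buffer="lpmllpp" (len 7), cursors c1@2 c2@7 c3@7, authorship 11.2323
Authorship (.=original, N=cursor N): 1 1 . 2 3 2 3
Index 0: author = 1

Answer: cursor 1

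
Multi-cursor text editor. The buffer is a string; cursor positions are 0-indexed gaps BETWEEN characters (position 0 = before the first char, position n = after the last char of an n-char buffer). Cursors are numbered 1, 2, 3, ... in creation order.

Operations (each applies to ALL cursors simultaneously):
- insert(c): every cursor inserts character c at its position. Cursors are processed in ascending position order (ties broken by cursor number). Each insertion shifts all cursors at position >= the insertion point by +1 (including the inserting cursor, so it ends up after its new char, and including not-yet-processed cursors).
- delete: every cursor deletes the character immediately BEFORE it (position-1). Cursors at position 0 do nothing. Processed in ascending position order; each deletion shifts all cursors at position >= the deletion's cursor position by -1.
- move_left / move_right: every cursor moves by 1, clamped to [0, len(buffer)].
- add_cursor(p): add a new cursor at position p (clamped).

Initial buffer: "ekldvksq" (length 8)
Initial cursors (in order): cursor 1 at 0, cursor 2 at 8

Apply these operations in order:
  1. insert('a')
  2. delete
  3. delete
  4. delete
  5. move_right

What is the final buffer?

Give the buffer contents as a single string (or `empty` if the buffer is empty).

Answer: ekldvk

Derivation:
After op 1 (insert('a')): buffer="aekldvksqa" (len 10), cursors c1@1 c2@10, authorship 1........2
After op 2 (delete): buffer="ekldvksq" (len 8), cursors c1@0 c2@8, authorship ........
After op 3 (delete): buffer="ekldvks" (len 7), cursors c1@0 c2@7, authorship .......
After op 4 (delete): buffer="ekldvk" (len 6), cursors c1@0 c2@6, authorship ......
After op 5 (move_right): buffer="ekldvk" (len 6), cursors c1@1 c2@6, authorship ......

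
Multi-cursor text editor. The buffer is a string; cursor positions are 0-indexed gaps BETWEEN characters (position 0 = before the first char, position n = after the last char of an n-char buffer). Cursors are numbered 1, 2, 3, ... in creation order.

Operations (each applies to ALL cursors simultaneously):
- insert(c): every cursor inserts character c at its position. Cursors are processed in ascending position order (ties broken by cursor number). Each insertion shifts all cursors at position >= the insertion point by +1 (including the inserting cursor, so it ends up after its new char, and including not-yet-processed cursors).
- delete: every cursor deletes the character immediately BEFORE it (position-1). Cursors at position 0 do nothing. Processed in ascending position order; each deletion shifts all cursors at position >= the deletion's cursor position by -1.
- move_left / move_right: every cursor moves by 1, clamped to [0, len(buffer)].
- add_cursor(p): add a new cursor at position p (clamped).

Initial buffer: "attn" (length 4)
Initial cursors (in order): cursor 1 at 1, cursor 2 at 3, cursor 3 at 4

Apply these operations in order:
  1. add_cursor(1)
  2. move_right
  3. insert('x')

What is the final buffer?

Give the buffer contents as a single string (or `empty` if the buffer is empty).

After op 1 (add_cursor(1)): buffer="attn" (len 4), cursors c1@1 c4@1 c2@3 c3@4, authorship ....
After op 2 (move_right): buffer="attn" (len 4), cursors c1@2 c4@2 c2@4 c3@4, authorship ....
After op 3 (insert('x')): buffer="atxxtnxx" (len 8), cursors c1@4 c4@4 c2@8 c3@8, authorship ..14..23

Answer: atxxtnxx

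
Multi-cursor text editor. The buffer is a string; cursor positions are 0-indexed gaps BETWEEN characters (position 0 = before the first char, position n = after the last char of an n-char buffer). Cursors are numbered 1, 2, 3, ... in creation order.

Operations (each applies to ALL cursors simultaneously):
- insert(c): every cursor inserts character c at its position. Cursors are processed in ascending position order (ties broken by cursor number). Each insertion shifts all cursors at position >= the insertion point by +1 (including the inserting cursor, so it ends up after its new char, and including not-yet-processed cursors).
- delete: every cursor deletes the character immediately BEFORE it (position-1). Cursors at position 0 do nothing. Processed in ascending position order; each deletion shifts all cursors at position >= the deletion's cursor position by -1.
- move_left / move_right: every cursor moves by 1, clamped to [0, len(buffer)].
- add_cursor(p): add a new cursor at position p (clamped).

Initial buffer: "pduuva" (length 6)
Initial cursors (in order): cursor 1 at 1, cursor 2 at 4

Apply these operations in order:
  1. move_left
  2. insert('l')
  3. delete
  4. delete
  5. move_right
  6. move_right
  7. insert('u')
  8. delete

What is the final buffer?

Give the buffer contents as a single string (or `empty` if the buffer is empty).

Answer: pduva

Derivation:
After op 1 (move_left): buffer="pduuva" (len 6), cursors c1@0 c2@3, authorship ......
After op 2 (insert('l')): buffer="lpduluva" (len 8), cursors c1@1 c2@5, authorship 1...2...
After op 3 (delete): buffer="pduuva" (len 6), cursors c1@0 c2@3, authorship ......
After op 4 (delete): buffer="pduva" (len 5), cursors c1@0 c2@2, authorship .....
After op 5 (move_right): buffer="pduva" (len 5), cursors c1@1 c2@3, authorship .....
After op 6 (move_right): buffer="pduva" (len 5), cursors c1@2 c2@4, authorship .....
After op 7 (insert('u')): buffer="pduuvua" (len 7), cursors c1@3 c2@6, authorship ..1..2.
After op 8 (delete): buffer="pduva" (len 5), cursors c1@2 c2@4, authorship .....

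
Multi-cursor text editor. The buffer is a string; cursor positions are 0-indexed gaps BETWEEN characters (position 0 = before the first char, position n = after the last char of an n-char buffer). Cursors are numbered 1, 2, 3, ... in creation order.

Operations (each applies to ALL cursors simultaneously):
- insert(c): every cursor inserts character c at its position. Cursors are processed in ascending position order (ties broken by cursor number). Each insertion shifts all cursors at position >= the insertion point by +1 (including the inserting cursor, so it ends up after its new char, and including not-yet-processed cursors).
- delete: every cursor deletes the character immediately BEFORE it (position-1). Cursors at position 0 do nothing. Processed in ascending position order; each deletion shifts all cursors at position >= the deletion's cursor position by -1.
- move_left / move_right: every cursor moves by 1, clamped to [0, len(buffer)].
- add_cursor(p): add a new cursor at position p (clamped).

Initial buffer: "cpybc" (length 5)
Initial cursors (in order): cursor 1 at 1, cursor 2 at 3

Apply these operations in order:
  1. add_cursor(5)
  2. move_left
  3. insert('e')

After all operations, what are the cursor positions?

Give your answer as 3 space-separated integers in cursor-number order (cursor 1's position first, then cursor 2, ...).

Answer: 1 4 7

Derivation:
After op 1 (add_cursor(5)): buffer="cpybc" (len 5), cursors c1@1 c2@3 c3@5, authorship .....
After op 2 (move_left): buffer="cpybc" (len 5), cursors c1@0 c2@2 c3@4, authorship .....
After op 3 (insert('e')): buffer="ecpeybec" (len 8), cursors c1@1 c2@4 c3@7, authorship 1..2..3.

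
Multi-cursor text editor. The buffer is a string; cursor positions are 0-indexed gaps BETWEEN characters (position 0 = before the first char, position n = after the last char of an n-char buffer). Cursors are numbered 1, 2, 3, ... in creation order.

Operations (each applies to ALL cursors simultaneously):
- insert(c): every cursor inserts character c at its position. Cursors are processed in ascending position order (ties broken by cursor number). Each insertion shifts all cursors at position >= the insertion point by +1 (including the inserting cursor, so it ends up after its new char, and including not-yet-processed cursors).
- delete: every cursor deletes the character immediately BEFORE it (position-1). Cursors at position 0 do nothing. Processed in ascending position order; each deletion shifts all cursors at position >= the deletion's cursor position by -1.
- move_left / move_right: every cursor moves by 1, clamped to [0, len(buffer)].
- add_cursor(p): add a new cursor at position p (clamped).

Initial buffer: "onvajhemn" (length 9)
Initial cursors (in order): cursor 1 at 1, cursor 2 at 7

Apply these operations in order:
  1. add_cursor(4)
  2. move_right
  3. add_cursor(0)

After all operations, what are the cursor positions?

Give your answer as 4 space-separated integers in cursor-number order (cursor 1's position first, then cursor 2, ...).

Answer: 2 8 5 0

Derivation:
After op 1 (add_cursor(4)): buffer="onvajhemn" (len 9), cursors c1@1 c3@4 c2@7, authorship .........
After op 2 (move_right): buffer="onvajhemn" (len 9), cursors c1@2 c3@5 c2@8, authorship .........
After op 3 (add_cursor(0)): buffer="onvajhemn" (len 9), cursors c4@0 c1@2 c3@5 c2@8, authorship .........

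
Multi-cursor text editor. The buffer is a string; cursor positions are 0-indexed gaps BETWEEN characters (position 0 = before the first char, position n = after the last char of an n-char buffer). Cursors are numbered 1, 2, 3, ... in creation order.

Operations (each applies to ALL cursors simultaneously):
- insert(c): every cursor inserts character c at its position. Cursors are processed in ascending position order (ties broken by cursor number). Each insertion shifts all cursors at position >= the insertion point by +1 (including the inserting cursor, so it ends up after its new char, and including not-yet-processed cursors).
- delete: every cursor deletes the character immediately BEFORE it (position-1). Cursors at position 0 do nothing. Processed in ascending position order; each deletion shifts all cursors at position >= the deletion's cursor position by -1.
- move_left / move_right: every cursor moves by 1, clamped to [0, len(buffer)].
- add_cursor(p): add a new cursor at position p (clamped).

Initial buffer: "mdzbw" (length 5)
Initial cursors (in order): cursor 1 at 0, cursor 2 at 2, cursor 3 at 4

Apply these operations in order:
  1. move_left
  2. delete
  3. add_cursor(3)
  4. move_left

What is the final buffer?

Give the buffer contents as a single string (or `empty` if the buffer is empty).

After op 1 (move_left): buffer="mdzbw" (len 5), cursors c1@0 c2@1 c3@3, authorship .....
After op 2 (delete): buffer="dbw" (len 3), cursors c1@0 c2@0 c3@1, authorship ...
After op 3 (add_cursor(3)): buffer="dbw" (len 3), cursors c1@0 c2@0 c3@1 c4@3, authorship ...
After op 4 (move_left): buffer="dbw" (len 3), cursors c1@0 c2@0 c3@0 c4@2, authorship ...

Answer: dbw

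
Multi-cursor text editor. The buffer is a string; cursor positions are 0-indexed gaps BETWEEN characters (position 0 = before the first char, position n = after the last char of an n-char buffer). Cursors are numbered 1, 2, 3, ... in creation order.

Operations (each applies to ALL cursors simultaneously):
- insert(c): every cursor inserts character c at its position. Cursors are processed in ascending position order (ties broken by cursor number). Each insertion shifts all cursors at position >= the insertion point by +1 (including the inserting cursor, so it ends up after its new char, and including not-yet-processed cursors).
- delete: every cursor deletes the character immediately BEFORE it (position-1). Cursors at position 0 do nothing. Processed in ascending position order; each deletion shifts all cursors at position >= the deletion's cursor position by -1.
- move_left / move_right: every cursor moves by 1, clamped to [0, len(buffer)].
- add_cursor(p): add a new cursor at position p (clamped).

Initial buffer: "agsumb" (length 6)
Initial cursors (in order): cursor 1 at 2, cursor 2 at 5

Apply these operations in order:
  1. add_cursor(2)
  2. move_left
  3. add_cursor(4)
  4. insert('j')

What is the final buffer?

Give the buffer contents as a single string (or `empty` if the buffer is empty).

After op 1 (add_cursor(2)): buffer="agsumb" (len 6), cursors c1@2 c3@2 c2@5, authorship ......
After op 2 (move_left): buffer="agsumb" (len 6), cursors c1@1 c3@1 c2@4, authorship ......
After op 3 (add_cursor(4)): buffer="agsumb" (len 6), cursors c1@1 c3@1 c2@4 c4@4, authorship ......
After op 4 (insert('j')): buffer="ajjgsujjmb" (len 10), cursors c1@3 c3@3 c2@8 c4@8, authorship .13...24..

Answer: ajjgsujjmb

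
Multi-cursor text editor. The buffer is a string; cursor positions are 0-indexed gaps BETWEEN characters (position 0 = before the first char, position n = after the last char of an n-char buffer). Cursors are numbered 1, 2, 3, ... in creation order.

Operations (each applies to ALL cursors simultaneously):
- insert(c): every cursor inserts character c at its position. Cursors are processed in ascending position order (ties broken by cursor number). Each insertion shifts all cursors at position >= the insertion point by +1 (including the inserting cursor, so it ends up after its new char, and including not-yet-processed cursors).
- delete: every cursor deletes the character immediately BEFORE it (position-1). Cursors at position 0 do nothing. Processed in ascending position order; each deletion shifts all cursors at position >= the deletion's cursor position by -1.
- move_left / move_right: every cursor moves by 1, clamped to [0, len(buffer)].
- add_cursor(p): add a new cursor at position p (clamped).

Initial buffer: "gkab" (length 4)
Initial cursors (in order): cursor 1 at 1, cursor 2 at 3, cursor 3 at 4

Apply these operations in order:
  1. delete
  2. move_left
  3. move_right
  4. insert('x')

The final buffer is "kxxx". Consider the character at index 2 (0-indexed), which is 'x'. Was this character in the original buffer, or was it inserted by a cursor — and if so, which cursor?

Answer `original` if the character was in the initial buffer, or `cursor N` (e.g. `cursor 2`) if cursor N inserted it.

After op 1 (delete): buffer="k" (len 1), cursors c1@0 c2@1 c3@1, authorship .
After op 2 (move_left): buffer="k" (len 1), cursors c1@0 c2@0 c3@0, authorship .
After op 3 (move_right): buffer="k" (len 1), cursors c1@1 c2@1 c3@1, authorship .
After op 4 (insert('x')): buffer="kxxx" (len 4), cursors c1@4 c2@4 c3@4, authorship .123
Authorship (.=original, N=cursor N): . 1 2 3
Index 2: author = 2

Answer: cursor 2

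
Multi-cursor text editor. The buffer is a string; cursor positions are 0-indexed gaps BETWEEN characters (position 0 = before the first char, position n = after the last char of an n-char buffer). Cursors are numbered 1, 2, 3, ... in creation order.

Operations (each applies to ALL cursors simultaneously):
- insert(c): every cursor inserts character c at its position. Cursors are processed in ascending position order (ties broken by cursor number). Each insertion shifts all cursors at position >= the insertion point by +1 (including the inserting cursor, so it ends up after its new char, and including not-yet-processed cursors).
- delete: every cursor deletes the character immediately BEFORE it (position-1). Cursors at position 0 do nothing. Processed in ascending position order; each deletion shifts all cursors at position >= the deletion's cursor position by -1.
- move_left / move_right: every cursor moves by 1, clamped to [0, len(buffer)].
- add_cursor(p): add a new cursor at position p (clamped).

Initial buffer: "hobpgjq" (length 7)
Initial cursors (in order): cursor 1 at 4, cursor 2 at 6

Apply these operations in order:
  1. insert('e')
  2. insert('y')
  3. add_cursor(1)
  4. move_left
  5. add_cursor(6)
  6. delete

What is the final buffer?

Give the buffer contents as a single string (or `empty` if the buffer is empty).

Answer: hobpgjyq

Derivation:
After op 1 (insert('e')): buffer="hobpegjeq" (len 9), cursors c1@5 c2@8, authorship ....1..2.
After op 2 (insert('y')): buffer="hobpeygjeyq" (len 11), cursors c1@6 c2@10, authorship ....11..22.
After op 3 (add_cursor(1)): buffer="hobpeygjeyq" (len 11), cursors c3@1 c1@6 c2@10, authorship ....11..22.
After op 4 (move_left): buffer="hobpeygjeyq" (len 11), cursors c3@0 c1@5 c2@9, authorship ....11..22.
After op 5 (add_cursor(6)): buffer="hobpeygjeyq" (len 11), cursors c3@0 c1@5 c4@6 c2@9, authorship ....11..22.
After op 6 (delete): buffer="hobpgjyq" (len 8), cursors c3@0 c1@4 c4@4 c2@6, authorship ......2.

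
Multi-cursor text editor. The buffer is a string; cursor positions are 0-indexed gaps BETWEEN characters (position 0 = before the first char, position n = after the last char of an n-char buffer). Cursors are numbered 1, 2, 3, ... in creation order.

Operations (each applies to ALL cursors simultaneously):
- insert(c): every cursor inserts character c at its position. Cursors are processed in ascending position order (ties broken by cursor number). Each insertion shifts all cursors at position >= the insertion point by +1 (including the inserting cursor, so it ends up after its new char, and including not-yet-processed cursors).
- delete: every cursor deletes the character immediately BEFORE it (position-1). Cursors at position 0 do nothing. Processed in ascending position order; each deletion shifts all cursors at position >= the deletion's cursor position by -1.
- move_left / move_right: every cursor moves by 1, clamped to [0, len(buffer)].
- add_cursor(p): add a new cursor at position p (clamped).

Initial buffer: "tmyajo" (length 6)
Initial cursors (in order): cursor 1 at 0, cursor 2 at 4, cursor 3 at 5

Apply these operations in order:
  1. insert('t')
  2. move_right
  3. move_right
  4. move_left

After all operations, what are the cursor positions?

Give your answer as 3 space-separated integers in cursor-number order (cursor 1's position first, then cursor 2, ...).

After op 1 (insert('t')): buffer="ttmyatjto" (len 9), cursors c1@1 c2@6 c3@8, authorship 1....2.3.
After op 2 (move_right): buffer="ttmyatjto" (len 9), cursors c1@2 c2@7 c3@9, authorship 1....2.3.
After op 3 (move_right): buffer="ttmyatjto" (len 9), cursors c1@3 c2@8 c3@9, authorship 1....2.3.
After op 4 (move_left): buffer="ttmyatjto" (len 9), cursors c1@2 c2@7 c3@8, authorship 1....2.3.

Answer: 2 7 8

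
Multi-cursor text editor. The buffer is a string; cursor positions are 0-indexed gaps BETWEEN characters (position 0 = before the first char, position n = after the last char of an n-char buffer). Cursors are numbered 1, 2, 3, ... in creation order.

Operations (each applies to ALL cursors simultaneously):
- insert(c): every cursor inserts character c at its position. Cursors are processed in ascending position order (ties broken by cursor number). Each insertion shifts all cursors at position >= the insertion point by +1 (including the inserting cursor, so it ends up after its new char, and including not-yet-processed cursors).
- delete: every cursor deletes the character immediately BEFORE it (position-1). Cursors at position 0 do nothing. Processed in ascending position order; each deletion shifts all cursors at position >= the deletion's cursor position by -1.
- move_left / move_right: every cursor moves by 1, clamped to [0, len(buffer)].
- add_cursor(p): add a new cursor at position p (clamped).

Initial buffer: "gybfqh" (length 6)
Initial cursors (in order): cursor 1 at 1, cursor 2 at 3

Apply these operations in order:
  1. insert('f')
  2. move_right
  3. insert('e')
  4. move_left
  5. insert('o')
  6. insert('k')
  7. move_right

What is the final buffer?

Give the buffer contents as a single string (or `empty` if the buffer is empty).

After op 1 (insert('f')): buffer="gfybffqh" (len 8), cursors c1@2 c2@5, authorship .1..2...
After op 2 (move_right): buffer="gfybffqh" (len 8), cursors c1@3 c2@6, authorship .1..2...
After op 3 (insert('e')): buffer="gfyebffeqh" (len 10), cursors c1@4 c2@8, authorship .1.1.2.2..
After op 4 (move_left): buffer="gfyebffeqh" (len 10), cursors c1@3 c2@7, authorship .1.1.2.2..
After op 5 (insert('o')): buffer="gfyoebffoeqh" (len 12), cursors c1@4 c2@9, authorship .1.11.2.22..
After op 6 (insert('k')): buffer="gfyokebffokeqh" (len 14), cursors c1@5 c2@11, authorship .1.111.2.222..
After op 7 (move_right): buffer="gfyokebffokeqh" (len 14), cursors c1@6 c2@12, authorship .1.111.2.222..

Answer: gfyokebffokeqh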